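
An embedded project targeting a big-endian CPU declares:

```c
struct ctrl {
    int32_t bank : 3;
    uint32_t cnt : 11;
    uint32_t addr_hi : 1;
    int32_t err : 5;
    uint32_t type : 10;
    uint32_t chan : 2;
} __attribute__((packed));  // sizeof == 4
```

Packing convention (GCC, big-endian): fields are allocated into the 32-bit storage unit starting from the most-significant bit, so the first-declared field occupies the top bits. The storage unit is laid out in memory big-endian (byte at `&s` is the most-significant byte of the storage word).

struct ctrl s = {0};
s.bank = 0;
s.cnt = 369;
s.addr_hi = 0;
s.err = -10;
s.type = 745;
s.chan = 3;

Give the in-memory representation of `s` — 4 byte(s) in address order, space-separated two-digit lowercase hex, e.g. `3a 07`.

bank (3b) val=0 bits=0x0 at bit 29: 0x00000000
cnt (11b) val=369 bits=0x171 at bit 18: 0x05c40000
addr_hi (1b) val=0 bits=0x0 at bit 17: 0x05c40000
err (5b) val=-10 bits=0x16 at bit 12: 0x05c56000
type (10b) val=745 bits=0x2e9 at bit 2: 0x05c56ba4
chan (2b) val=3 bits=0x3 at bit 0: 0x05c56ba7
word = 0x05c56ba7 → big-endian bytes:
  [0]=0x05  [1]=0xc5  [2]=0x6b  [3]=0xa7

05 c5 6b a7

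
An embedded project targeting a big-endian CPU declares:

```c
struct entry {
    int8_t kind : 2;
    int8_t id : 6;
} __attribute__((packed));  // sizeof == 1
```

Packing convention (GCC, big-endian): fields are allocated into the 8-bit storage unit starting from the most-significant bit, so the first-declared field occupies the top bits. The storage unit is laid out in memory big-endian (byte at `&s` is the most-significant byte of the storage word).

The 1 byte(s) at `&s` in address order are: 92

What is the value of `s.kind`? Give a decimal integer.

-2

[0]=0x92 (big-endian) → word 0x92
kind:2 @ bit 6 → (0x92>>6)&0x3 = 0x2  ←
id:6 @ bit 0 → (0x92>>0)&0x3f = 0x12
kind signed 2b, MSB=1: 2 - 4 = -2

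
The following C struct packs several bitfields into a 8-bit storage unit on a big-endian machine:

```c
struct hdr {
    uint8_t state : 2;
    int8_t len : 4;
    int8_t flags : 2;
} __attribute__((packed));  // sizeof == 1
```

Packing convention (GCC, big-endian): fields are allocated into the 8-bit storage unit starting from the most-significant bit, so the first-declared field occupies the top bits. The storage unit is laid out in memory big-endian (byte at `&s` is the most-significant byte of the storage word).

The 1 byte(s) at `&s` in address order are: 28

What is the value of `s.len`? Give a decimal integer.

-6

[0]=0x28 (big-endian) → word 0x28
state:2 @ bit 6 → (0x28>>6)&0x3 = 0x0
len:4 @ bit 2 → (0x28>>2)&0xf = 0xa  ←
flags:2 @ bit 0 → (0x28>>0)&0x3 = 0x0
len signed 4b, MSB=1: 10 - 16 = -6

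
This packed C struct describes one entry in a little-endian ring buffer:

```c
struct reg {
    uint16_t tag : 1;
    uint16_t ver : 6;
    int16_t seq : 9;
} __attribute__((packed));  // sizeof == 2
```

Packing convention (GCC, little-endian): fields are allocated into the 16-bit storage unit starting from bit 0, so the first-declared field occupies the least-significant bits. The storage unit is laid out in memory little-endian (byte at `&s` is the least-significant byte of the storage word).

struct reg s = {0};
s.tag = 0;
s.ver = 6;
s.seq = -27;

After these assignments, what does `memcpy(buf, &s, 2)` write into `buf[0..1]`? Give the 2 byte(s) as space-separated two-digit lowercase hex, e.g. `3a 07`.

[0+:1] tag=0 & 0x1 = 0x0; word=0x0000
[1+:6] ver=6 & 0x3f = 0x6; word=0x000c
[7+:9] seq=-27 & 0x1ff = 0x1e5; word=0xf28c
word = 0xf28c → little-endian bytes:
  [0]=0x8c  [1]=0xf2

8c f2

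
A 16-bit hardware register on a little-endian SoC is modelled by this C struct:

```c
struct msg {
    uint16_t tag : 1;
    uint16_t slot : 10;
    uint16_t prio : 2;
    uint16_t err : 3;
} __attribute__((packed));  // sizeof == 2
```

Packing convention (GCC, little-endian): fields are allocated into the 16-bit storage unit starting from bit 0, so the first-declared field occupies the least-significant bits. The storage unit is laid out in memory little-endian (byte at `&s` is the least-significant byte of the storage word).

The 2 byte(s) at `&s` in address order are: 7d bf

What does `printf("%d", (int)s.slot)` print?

[0]=0x7d [1]=0xbf (little-endian) → word 0xbf7d
tag [0+:1] = (word>>0) & 0x1 = 1
slot [1+:10] = (word>>1) & 0x3ff = 958  ←
prio [11+:2] = (word>>11) & 0x3 = 3
err [13+:3] = (word>>13) & 0x7 = 5

958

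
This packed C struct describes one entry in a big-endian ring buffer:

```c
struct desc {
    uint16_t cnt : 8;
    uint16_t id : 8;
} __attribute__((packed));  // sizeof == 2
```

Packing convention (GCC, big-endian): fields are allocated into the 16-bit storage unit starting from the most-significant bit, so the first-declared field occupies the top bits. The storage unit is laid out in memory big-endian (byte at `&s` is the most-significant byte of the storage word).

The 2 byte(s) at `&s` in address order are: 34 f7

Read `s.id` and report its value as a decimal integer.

247

[0]=0x34 [1]=0xf7 (big-endian) → word 0x34f7
cnt [8+:8] = (word>>8) & 0xff = 52
id [0+:8] = (word>>0) & 0xff = 247  ←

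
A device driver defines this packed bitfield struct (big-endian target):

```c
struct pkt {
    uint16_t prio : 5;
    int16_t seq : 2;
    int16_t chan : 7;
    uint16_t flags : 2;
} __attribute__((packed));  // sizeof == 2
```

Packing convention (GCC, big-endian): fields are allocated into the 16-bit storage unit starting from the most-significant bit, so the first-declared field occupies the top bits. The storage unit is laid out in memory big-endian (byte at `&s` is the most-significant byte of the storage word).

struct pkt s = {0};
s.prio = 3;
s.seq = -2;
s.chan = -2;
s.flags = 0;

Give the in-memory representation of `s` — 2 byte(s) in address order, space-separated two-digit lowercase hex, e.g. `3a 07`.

1d f8

prio (5b) val=3 bits=0x3 at bit 11: 0x1800
seq (2b) val=-2 bits=0x2 at bit 9: 0x1c00
chan (7b) val=-2 bits=0x7e at bit 2: 0x1df8
flags (2b) val=0 bits=0x0 at bit 0: 0x1df8
word = 0x1df8 → big-endian bytes:
  [0]=0x1d  [1]=0xf8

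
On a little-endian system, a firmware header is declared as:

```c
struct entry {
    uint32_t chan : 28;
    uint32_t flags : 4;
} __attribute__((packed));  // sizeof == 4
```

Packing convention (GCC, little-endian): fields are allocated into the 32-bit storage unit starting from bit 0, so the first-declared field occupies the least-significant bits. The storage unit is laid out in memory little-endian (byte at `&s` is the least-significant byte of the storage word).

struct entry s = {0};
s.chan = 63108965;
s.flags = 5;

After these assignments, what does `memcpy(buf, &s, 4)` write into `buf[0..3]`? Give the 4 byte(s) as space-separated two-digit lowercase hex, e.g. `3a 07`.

chan (28b) val=63108965 bits=0x3c2f765 at bit 0: 0x03c2f765
flags (4b) val=5 bits=0x5 at bit 28: 0x53c2f765
word = 0x53c2f765 → little-endian bytes:
  [0]=0x65  [1]=0xf7  [2]=0xc2  [3]=0x53

65 f7 c2 53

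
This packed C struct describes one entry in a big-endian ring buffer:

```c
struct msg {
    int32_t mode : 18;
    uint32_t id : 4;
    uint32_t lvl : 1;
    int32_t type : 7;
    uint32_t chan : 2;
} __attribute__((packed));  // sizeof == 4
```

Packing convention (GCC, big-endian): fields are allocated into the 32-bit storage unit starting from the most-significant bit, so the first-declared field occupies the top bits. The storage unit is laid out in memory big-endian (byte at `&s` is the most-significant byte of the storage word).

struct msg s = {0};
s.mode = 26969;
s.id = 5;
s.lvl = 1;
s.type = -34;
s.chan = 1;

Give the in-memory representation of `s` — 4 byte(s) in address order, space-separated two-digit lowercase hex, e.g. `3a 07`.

mode:18 = 26969 → 0x6959 << 14 → word 0x1a564000
id:4 = 5 → 0x5 << 10 → word 0x1a565400
lvl:1 = 1 → 0x1 << 9 → word 0x1a565600
type:7 = -34 → 0x5e << 2 → word 0x1a565778
chan:2 = 1 → 0x1 << 0 → word 0x1a565779
word = 0x1a565779 → big-endian bytes:
  [0]=0x1a  [1]=0x56  [2]=0x57  [3]=0x79

1a 56 57 79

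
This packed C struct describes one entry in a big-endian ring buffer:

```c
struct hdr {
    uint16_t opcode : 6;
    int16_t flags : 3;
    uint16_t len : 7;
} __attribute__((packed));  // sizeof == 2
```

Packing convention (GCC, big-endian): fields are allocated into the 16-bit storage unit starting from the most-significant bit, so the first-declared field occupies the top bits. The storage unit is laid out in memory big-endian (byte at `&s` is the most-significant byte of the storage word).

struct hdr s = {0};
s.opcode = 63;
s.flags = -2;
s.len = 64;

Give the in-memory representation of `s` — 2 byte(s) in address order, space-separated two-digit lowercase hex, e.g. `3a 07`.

[10+:6] opcode=63 & 0x3f = 0x3f; word=0xfc00
[7+:3] flags=-2 & 0x7 = 0x6; word=0xff00
[0+:7] len=64 & 0x7f = 0x40; word=0xff40
word = 0xff40 → big-endian bytes:
  [0]=0xff  [1]=0x40

ff 40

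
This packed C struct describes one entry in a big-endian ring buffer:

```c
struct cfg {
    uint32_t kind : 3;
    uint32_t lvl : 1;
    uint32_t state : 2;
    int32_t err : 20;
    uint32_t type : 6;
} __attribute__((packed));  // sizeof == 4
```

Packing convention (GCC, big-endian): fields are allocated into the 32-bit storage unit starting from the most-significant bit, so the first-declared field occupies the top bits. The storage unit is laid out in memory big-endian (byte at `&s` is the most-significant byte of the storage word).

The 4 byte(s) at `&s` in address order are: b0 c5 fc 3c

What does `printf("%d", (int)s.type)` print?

[0]=0xb0 [1]=0xc5 [2]=0xfc [3]=0x3c (big-endian) → word 0xb0c5fc3c
kind:3 @ bit 29 → (0xb0c5fc3c>>29)&0x7 = 0x5
lvl:1 @ bit 28 → (0xb0c5fc3c>>28)&0x1 = 0x1
state:2 @ bit 26 → (0xb0c5fc3c>>26)&0x3 = 0x0
err:20 @ bit 6 → (0xb0c5fc3c>>6)&0xfffff = 0x317f0
type:6 @ bit 0 → (0xb0c5fc3c>>0)&0x3f = 0x3c  ←

60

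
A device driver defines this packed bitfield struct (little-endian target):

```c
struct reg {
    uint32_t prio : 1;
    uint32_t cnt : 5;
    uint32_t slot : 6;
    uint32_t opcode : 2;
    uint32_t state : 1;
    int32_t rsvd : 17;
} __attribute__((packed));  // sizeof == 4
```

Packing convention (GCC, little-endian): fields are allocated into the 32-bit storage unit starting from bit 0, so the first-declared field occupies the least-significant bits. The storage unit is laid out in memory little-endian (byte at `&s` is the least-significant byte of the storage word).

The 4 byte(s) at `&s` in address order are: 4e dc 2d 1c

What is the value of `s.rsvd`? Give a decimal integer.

[0]=0x4e [1]=0xdc [2]=0x2d [3]=0x1c (little-endian) → word 0x1c2ddc4e
prio:1 @ bit 0 → (0x1c2ddc4e>>0)&0x1 = 0x0
cnt:5 @ bit 1 → (0x1c2ddc4e>>1)&0x1f = 0x7
slot:6 @ bit 6 → (0x1c2ddc4e>>6)&0x3f = 0x31
opcode:2 @ bit 12 → (0x1c2ddc4e>>12)&0x3 = 0x1
state:1 @ bit 14 → (0x1c2ddc4e>>14)&0x1 = 0x1
rsvd:17 @ bit 15 → (0x1c2ddc4e>>15)&0x1ffff = 0x385b  ←
rsvd signed 17b, MSB=0: value = 14427

14427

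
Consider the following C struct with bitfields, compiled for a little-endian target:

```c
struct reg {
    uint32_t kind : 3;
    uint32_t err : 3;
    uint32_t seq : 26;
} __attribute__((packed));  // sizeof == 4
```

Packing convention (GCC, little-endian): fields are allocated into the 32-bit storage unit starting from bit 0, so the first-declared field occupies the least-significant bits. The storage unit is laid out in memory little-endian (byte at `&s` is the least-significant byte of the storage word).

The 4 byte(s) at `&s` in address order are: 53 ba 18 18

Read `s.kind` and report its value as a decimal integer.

3

[0]=0x53 [1]=0xba [2]=0x18 [3]=0x18 (little-endian) → word 0x1818ba53
kind [0+:3] = (word>>0) & 0x7 = 3  ←
err [3+:3] = (word>>3) & 0x7 = 2
seq [6+:26] = (word>>6) & 0x3ffffff = 6316777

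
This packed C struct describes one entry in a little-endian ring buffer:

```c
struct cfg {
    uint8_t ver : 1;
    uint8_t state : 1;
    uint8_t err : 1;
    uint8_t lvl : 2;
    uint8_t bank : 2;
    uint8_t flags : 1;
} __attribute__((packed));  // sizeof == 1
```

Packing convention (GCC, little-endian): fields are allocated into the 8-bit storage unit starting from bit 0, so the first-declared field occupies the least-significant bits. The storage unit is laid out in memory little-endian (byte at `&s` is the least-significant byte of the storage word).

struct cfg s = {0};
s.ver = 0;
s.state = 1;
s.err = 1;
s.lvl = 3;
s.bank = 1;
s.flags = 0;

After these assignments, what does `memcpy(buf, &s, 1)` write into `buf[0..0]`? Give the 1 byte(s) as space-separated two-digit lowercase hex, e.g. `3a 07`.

3e

ver (1b) val=0 bits=0x0 at bit 0: 0x00
state (1b) val=1 bits=0x1 at bit 1: 0x02
err (1b) val=1 bits=0x1 at bit 2: 0x06
lvl (2b) val=3 bits=0x3 at bit 3: 0x1e
bank (2b) val=1 bits=0x1 at bit 5: 0x3e
flags (1b) val=0 bits=0x0 at bit 7: 0x3e
word = 0x3e → little-endian bytes:
  [0]=0x3e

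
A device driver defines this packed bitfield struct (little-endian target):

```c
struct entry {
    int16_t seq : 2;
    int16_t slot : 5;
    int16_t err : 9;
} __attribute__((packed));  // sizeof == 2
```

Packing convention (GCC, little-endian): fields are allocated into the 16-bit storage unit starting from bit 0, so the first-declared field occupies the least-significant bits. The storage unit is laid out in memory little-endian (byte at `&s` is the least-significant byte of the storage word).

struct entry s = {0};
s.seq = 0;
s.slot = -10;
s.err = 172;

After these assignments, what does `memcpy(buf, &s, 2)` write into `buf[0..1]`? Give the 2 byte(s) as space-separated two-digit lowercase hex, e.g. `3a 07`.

58 56

[0+:2] seq=0 & 0x3 = 0x0; word=0x0000
[2+:5] slot=-10 & 0x1f = 0x16; word=0x0058
[7+:9] err=172 & 0x1ff = 0xac; word=0x5658
word = 0x5658 → little-endian bytes:
  [0]=0x58  [1]=0x56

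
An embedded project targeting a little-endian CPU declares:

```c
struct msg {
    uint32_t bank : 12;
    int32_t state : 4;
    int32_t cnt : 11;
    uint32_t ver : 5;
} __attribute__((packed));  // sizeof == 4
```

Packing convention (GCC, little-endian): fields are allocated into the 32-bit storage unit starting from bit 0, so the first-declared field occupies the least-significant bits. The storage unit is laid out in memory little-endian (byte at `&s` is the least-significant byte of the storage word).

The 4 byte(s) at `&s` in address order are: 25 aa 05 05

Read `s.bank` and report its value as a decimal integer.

2597

[0]=0x25 [1]=0xaa [2]=0x05 [3]=0x05 (little-endian) → word 0x0505aa25
bank [0+:12] = (word>>0) & 0xfff = 2597  ←
state [12+:4] = (word>>12) & 0xf = 10
cnt [16+:11] = (word>>16) & 0x7ff = 1285
ver [27+:5] = (word>>27) & 0x1f = 0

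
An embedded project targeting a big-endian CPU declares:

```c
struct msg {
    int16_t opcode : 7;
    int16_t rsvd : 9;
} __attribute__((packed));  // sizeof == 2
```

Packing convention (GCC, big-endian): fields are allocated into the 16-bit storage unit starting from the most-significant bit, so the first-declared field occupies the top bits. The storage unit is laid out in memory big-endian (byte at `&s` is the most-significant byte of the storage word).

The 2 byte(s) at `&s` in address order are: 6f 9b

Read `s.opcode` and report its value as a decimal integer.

55

[0]=0x6f [1]=0x9b (big-endian) → word 0x6f9b
opcode [9+:7] = (word>>9) & 0x7f = 55  ←
rsvd [0+:9] = (word>>0) & 0x1ff = 411
opcode signed 7b, MSB=0: value = 55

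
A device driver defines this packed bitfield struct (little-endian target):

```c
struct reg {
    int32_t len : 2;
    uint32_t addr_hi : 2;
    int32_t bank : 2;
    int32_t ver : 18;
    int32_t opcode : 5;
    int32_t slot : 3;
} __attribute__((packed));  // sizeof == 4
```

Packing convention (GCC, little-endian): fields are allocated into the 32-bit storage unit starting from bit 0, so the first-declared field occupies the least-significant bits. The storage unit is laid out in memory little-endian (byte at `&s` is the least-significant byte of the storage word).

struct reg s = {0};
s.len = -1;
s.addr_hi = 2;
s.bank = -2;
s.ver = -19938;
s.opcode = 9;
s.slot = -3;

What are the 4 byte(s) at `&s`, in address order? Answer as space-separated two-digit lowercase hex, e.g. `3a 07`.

[0+:2] len=-1 & 0x3 = 0x3; word=0x00000003
[2+:2] addr_hi=2 & 0x3 = 0x2; word=0x0000000b
[4+:2] bank=-2 & 0x3 = 0x2; word=0x0000002b
[6+:18] ver=-19938 & 0x3ffff = 0x3b21e; word=0x00ec87ab
[24+:5] opcode=9 & 0x1f = 0x9; word=0x09ec87ab
[29+:3] slot=-3 & 0x7 = 0x5; word=0xa9ec87ab
word = 0xa9ec87ab → little-endian bytes:
  [0]=0xab  [1]=0x87  [2]=0xec  [3]=0xa9

ab 87 ec a9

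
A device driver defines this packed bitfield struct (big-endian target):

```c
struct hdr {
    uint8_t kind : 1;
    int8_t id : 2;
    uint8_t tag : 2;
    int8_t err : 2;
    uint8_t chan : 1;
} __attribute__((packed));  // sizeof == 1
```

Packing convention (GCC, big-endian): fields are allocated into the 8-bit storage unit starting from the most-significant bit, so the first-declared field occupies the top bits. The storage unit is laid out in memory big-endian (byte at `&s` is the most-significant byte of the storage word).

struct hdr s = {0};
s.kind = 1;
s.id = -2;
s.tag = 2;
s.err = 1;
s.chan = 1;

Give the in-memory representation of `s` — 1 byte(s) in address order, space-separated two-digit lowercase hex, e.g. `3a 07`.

d3

kind (1b) val=1 bits=0x1 at bit 7: 0x80
id (2b) val=-2 bits=0x2 at bit 5: 0xc0
tag (2b) val=2 bits=0x2 at bit 3: 0xd0
err (2b) val=1 bits=0x1 at bit 1: 0xd2
chan (1b) val=1 bits=0x1 at bit 0: 0xd3
word = 0xd3 → big-endian bytes:
  [0]=0xd3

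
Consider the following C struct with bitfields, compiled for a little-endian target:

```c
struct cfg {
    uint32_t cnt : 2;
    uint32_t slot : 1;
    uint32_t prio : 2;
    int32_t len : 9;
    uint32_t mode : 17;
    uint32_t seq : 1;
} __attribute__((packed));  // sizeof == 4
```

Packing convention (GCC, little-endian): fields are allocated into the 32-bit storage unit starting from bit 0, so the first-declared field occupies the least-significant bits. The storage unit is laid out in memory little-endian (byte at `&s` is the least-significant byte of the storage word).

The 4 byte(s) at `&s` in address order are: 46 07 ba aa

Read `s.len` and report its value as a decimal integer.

[0]=0x46 [1]=0x07 [2]=0xba [3]=0xaa (little-endian) → word 0xaaba0746
cnt [0+:2] = (word>>0) & 0x3 = 2
slot [2+:1] = (word>>2) & 0x1 = 1
prio [3+:2] = (word>>3) & 0x3 = 0
len [5+:9] = (word>>5) & 0x1ff = 58  ←
mode [14+:17] = (word>>14) & 0x1ffff = 43752
seq [31+:1] = (word>>31) & 0x1 = 1
len signed 9b, MSB=0: value = 58

58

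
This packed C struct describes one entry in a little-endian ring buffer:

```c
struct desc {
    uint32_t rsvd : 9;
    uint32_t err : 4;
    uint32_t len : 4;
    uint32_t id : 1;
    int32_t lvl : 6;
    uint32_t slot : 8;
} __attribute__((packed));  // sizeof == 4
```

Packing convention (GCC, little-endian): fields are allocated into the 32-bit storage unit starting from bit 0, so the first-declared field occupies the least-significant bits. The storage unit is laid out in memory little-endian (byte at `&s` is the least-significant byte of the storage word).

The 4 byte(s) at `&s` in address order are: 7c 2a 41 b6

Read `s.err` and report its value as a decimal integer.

5

[0]=0x7c [1]=0x2a [2]=0x41 [3]=0xb6 (little-endian) → word 0xb6412a7c
rsvd [0+:9] = (word>>0) & 0x1ff = 124
err [9+:4] = (word>>9) & 0xf = 5  ←
len [13+:4] = (word>>13) & 0xf = 9
id [17+:1] = (word>>17) & 0x1 = 0
lvl [18+:6] = (word>>18) & 0x3f = 16
slot [24+:8] = (word>>24) & 0xff = 182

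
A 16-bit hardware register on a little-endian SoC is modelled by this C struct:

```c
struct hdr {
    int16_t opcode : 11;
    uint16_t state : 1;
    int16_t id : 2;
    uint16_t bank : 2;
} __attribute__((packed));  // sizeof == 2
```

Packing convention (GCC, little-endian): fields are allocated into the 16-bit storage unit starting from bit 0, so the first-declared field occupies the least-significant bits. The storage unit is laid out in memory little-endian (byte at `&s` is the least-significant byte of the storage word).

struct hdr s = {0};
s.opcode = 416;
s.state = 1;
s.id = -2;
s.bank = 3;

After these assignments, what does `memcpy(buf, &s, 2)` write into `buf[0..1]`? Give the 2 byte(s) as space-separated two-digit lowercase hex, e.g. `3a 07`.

a0 e9

opcode:11 = 416 → 0x1a0 << 0 → word 0x01a0
state:1 = 1 → 0x1 << 11 → word 0x09a0
id:2 = -2 → 0x2 << 12 → word 0x29a0
bank:2 = 3 → 0x3 << 14 → word 0xe9a0
word = 0xe9a0 → little-endian bytes:
  [0]=0xa0  [1]=0xe9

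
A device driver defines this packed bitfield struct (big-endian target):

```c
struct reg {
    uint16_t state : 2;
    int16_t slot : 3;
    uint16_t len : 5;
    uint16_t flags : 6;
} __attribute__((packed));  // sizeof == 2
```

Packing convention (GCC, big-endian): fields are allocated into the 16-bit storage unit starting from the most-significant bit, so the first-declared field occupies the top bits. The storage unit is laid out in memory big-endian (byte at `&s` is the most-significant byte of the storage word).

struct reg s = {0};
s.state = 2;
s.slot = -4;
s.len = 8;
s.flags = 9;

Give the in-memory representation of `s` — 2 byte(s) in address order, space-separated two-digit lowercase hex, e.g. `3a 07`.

a2 09

state:2 = 2 → 0x2 << 14 → word 0x8000
slot:3 = -4 → 0x4 << 11 → word 0xa000
len:5 = 8 → 0x8 << 6 → word 0xa200
flags:6 = 9 → 0x9 << 0 → word 0xa209
word = 0xa209 → big-endian bytes:
  [0]=0xa2  [1]=0x09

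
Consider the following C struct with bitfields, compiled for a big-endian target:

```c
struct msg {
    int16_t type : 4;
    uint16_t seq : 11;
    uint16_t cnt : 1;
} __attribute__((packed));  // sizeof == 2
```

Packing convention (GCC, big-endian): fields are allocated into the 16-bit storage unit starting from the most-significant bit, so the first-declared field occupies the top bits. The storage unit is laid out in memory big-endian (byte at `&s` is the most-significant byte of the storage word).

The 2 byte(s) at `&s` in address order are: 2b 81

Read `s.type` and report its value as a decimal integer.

[0]=0x2b [1]=0x81 (big-endian) → word 0x2b81
type:4 @ bit 12 → (0x2b81>>12)&0xf = 0x2  ←
seq:11 @ bit 1 → (0x2b81>>1)&0x7ff = 0x5c0
cnt:1 @ bit 0 → (0x2b81>>0)&0x1 = 0x1
type signed 4b, MSB=0: value = 2

2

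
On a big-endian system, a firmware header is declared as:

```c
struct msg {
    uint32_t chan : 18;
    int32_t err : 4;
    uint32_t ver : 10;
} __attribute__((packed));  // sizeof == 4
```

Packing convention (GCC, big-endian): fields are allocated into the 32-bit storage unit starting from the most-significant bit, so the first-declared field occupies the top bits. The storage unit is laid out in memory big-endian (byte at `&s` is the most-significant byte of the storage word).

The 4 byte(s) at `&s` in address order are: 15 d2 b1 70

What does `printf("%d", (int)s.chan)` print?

22346

[0]=0x15 [1]=0xd2 [2]=0xb1 [3]=0x70 (big-endian) → word 0x15d2b170
chan:18 @ bit 14 → (0x15d2b170>>14)&0x3ffff = 0x574a  ←
err:4 @ bit 10 → (0x15d2b170>>10)&0xf = 0xc
ver:10 @ bit 0 → (0x15d2b170>>0)&0x3ff = 0x170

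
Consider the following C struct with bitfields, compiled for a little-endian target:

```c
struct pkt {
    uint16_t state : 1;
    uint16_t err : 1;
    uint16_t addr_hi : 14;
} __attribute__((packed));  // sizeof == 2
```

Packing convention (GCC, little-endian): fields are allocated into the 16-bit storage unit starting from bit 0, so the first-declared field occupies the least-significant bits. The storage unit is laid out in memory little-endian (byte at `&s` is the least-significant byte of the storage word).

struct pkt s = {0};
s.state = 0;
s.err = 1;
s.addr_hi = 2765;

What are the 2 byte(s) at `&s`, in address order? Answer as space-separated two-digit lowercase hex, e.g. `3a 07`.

36 2b

state (1b) val=0 bits=0x0 at bit 0: 0x0000
err (1b) val=1 bits=0x1 at bit 1: 0x0002
addr_hi (14b) val=2765 bits=0xacd at bit 2: 0x2b36
word = 0x2b36 → little-endian bytes:
  [0]=0x36  [1]=0x2b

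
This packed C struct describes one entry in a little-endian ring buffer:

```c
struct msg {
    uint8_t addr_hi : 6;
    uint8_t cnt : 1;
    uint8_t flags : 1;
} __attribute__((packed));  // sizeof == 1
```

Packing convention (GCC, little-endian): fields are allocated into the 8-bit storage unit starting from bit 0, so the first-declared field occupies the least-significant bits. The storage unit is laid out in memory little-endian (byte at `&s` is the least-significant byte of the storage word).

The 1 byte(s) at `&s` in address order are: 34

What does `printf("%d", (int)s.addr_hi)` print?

[0]=0x34 (little-endian) → word 0x34
addr_hi [0+:6] = (word>>0) & 0x3f = 52  ←
cnt [6+:1] = (word>>6) & 0x1 = 0
flags [7+:1] = (word>>7) & 0x1 = 0

52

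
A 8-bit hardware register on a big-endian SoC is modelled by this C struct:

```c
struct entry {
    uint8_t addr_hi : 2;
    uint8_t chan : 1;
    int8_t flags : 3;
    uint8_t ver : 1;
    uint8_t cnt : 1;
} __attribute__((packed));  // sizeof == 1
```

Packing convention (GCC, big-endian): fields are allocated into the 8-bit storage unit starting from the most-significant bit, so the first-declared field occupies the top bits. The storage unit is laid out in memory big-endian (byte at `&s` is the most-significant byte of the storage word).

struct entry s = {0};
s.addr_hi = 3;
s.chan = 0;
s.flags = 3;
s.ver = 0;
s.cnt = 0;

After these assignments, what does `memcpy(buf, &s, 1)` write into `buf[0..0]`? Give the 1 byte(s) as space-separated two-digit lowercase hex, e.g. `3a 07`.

[6+:2] addr_hi=3 & 0x3 = 0x3; word=0xc0
[5+:1] chan=0 & 0x1 = 0x0; word=0xc0
[2+:3] flags=3 & 0x7 = 0x3; word=0xcc
[1+:1] ver=0 & 0x1 = 0x0; word=0xcc
[0+:1] cnt=0 & 0x1 = 0x0; word=0xcc
word = 0xcc → big-endian bytes:
  [0]=0xcc

cc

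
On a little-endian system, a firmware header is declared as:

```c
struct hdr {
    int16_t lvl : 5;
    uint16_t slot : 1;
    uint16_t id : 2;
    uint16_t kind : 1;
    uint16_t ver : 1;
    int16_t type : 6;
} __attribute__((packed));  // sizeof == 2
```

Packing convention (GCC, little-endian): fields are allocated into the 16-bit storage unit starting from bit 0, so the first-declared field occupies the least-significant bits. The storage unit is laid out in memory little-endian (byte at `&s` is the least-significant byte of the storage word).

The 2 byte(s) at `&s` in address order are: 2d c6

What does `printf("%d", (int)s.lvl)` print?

13

[0]=0x2d [1]=0xc6 (little-endian) → word 0xc62d
lvl [0+:5] = (word>>0) & 0x1f = 13  ←
slot [5+:1] = (word>>5) & 0x1 = 1
id [6+:2] = (word>>6) & 0x3 = 0
kind [8+:1] = (word>>8) & 0x1 = 0
ver [9+:1] = (word>>9) & 0x1 = 1
type [10+:6] = (word>>10) & 0x3f = 49
lvl signed 5b, MSB=0: value = 13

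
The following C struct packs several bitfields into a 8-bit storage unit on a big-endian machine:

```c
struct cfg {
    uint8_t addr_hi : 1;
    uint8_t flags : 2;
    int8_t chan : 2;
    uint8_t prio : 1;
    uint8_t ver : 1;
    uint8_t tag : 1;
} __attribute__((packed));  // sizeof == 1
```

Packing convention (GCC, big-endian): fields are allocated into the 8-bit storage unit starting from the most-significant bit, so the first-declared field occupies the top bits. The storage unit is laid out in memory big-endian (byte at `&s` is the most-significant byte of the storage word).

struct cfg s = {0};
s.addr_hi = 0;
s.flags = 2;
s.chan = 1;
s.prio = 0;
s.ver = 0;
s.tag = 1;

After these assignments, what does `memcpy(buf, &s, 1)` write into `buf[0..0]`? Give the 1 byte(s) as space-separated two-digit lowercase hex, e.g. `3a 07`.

addr_hi (1b) val=0 bits=0x0 at bit 7: 0x00
flags (2b) val=2 bits=0x2 at bit 5: 0x40
chan (2b) val=1 bits=0x1 at bit 3: 0x48
prio (1b) val=0 bits=0x0 at bit 2: 0x48
ver (1b) val=0 bits=0x0 at bit 1: 0x48
tag (1b) val=1 bits=0x1 at bit 0: 0x49
word = 0x49 → big-endian bytes:
  [0]=0x49

49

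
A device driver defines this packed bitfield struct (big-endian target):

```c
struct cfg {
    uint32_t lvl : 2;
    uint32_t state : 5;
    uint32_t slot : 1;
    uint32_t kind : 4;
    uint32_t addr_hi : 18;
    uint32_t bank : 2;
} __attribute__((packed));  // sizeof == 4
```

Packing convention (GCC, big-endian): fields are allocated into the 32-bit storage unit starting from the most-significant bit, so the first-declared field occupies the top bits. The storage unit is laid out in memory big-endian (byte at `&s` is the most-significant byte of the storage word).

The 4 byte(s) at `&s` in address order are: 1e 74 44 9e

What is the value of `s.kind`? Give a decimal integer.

[0]=0x1e [1]=0x74 [2]=0x44 [3]=0x9e (big-endian) → word 0x1e74449e
lvl [30+:2] = (word>>30) & 0x3 = 0
state [25+:5] = (word>>25) & 0x1f = 15
slot [24+:1] = (word>>24) & 0x1 = 0
kind [20+:4] = (word>>20) & 0xf = 7  ←
addr_hi [2+:18] = (word>>2) & 0x3ffff = 69927
bank [0+:2] = (word>>0) & 0x3 = 2

7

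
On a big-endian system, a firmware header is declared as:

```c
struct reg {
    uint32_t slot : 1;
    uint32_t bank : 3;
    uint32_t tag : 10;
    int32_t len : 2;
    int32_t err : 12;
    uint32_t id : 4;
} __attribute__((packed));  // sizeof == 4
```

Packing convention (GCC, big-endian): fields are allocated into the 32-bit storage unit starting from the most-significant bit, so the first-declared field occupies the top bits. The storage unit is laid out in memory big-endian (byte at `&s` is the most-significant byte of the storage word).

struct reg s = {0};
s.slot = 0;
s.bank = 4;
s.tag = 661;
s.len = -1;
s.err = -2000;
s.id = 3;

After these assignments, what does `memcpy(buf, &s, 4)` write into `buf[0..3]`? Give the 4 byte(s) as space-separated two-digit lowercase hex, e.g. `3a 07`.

[31+:1] slot=0 & 0x1 = 0x0; word=0x00000000
[28+:3] bank=4 & 0x7 = 0x4; word=0x40000000
[18+:10] tag=661 & 0x3ff = 0x295; word=0x4a540000
[16+:2] len=-1 & 0x3 = 0x3; word=0x4a570000
[4+:12] err=-2000 & 0xfff = 0x830; word=0x4a578300
[0+:4] id=3 & 0xf = 0x3; word=0x4a578303
word = 0x4a578303 → big-endian bytes:
  [0]=0x4a  [1]=0x57  [2]=0x83  [3]=0x03

4a 57 83 03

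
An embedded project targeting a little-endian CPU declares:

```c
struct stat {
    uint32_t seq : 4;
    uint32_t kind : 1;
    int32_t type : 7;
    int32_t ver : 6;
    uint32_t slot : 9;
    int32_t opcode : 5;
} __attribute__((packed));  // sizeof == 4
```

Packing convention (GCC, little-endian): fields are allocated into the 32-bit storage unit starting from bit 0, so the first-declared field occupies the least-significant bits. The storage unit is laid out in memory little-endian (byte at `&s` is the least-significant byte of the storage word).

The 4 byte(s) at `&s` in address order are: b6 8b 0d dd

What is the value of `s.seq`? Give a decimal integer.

6

[0]=0xb6 [1]=0x8b [2]=0x0d [3]=0xdd (little-endian) → word 0xdd0d8bb6
seq [0+:4] = (word>>0) & 0xf = 6  ←
kind [4+:1] = (word>>4) & 0x1 = 1
type [5+:7] = (word>>5) & 0x7f = 93
ver [12+:6] = (word>>12) & 0x3f = 24
slot [18+:9] = (word>>18) & 0x1ff = 323
opcode [27+:5] = (word>>27) & 0x1f = 27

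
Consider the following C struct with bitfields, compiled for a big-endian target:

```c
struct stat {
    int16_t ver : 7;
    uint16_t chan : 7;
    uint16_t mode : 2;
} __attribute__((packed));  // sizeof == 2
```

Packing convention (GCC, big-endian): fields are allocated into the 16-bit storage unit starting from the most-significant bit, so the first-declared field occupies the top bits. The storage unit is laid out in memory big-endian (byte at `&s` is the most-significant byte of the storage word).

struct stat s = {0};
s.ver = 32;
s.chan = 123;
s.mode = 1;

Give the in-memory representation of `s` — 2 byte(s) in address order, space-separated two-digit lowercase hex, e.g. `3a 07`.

[9+:7] ver=32 & 0x7f = 0x20; word=0x4000
[2+:7] chan=123 & 0x7f = 0x7b; word=0x41ec
[0+:2] mode=1 & 0x3 = 0x1; word=0x41ed
word = 0x41ed → big-endian bytes:
  [0]=0x41  [1]=0xed

41 ed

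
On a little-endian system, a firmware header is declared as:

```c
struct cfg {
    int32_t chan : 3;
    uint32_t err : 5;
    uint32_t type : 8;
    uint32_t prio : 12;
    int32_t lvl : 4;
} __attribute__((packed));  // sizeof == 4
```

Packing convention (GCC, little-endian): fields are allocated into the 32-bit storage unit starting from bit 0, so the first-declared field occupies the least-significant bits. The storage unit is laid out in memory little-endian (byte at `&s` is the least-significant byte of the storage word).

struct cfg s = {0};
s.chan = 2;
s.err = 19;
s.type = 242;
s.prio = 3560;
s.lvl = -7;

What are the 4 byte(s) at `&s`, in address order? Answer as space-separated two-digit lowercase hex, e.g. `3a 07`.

9a f2 e8 9d

[0+:3] chan=2 & 0x7 = 0x2; word=0x00000002
[3+:5] err=19 & 0x1f = 0x13; word=0x0000009a
[8+:8] type=242 & 0xff = 0xf2; word=0x0000f29a
[16+:12] prio=3560 & 0xfff = 0xde8; word=0x0de8f29a
[28+:4] lvl=-7 & 0xf = 0x9; word=0x9de8f29a
word = 0x9de8f29a → little-endian bytes:
  [0]=0x9a  [1]=0xf2  [2]=0xe8  [3]=0x9d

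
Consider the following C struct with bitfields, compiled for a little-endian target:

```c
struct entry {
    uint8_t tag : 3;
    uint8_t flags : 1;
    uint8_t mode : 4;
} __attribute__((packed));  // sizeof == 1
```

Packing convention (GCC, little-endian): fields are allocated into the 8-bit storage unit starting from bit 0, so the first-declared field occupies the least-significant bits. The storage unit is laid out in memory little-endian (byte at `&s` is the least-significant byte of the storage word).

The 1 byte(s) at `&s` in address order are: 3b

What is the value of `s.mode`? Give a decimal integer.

3

[0]=0x3b (little-endian) → word 0x3b
tag [0+:3] = (word>>0) & 0x7 = 3
flags [3+:1] = (word>>3) & 0x1 = 1
mode [4+:4] = (word>>4) & 0xf = 3  ←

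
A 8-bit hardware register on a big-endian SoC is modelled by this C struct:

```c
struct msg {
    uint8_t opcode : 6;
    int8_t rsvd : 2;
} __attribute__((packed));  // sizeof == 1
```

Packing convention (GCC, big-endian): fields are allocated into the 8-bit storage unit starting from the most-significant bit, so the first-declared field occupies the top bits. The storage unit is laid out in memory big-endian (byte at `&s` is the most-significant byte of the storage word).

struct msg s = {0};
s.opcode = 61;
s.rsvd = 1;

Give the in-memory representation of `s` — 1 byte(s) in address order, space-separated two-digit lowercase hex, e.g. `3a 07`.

f5

[2+:6] opcode=61 & 0x3f = 0x3d; word=0xf4
[0+:2] rsvd=1 & 0x3 = 0x1; word=0xf5
word = 0xf5 → big-endian bytes:
  [0]=0xf5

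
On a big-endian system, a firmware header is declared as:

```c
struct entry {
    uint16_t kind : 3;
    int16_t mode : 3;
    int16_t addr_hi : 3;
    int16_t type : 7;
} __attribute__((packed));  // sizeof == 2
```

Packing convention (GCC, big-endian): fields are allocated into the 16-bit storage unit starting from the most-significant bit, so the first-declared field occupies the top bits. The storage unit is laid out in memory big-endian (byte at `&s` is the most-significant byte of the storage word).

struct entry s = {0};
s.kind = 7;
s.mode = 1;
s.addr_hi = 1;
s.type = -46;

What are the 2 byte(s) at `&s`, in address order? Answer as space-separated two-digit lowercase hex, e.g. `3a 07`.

[13+:3] kind=7 & 0x7 = 0x7; word=0xe000
[10+:3] mode=1 & 0x7 = 0x1; word=0xe400
[7+:3] addr_hi=1 & 0x7 = 0x1; word=0xe480
[0+:7] type=-46 & 0x7f = 0x52; word=0xe4d2
word = 0xe4d2 → big-endian bytes:
  [0]=0xe4  [1]=0xd2

e4 d2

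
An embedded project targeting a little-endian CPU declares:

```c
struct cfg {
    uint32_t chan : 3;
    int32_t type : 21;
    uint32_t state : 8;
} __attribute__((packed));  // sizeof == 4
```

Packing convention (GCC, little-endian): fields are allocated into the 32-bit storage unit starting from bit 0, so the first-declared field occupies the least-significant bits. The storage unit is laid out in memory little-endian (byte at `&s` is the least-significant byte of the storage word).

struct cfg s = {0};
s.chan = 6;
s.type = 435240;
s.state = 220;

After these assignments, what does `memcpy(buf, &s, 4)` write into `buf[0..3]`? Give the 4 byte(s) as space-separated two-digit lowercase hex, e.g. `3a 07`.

chan (3b) val=6 bits=0x6 at bit 0: 0x00000006
type (21b) val=435240 bits=0x6a428 at bit 3: 0x00352146
state (8b) val=220 bits=0xdc at bit 24: 0xdc352146
word = 0xdc352146 → little-endian bytes:
  [0]=0x46  [1]=0x21  [2]=0x35  [3]=0xdc

46 21 35 dc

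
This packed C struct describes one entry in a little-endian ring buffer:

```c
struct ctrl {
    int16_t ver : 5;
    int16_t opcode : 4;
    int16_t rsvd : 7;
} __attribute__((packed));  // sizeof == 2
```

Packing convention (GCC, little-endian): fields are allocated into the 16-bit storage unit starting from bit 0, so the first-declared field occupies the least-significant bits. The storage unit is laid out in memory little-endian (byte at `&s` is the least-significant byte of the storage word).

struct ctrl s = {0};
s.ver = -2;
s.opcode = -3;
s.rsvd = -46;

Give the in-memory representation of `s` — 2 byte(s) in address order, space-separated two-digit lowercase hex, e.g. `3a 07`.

be a5

ver:5 = -2 → 0x1e << 0 → word 0x001e
opcode:4 = -3 → 0xd << 5 → word 0x01be
rsvd:7 = -46 → 0x52 << 9 → word 0xa5be
word = 0xa5be → little-endian bytes:
  [0]=0xbe  [1]=0xa5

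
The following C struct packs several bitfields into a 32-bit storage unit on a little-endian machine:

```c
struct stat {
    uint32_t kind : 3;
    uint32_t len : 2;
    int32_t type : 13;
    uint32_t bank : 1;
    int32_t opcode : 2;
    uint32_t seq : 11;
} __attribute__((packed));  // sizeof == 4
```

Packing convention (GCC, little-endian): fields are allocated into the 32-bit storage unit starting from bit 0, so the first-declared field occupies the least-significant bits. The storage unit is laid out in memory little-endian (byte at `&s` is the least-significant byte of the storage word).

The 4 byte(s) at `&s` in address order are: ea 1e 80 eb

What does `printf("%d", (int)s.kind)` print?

2

[0]=0xea [1]=0x1e [2]=0x80 [3]=0xeb (little-endian) → word 0xeb801eea
kind [0+:3] = (word>>0) & 0x7 = 2  ←
len [3+:2] = (word>>3) & 0x3 = 1
type [5+:13] = (word>>5) & 0x1fff = 247
bank [18+:1] = (word>>18) & 0x1 = 0
opcode [19+:2] = (word>>19) & 0x3 = 0
seq [21+:11] = (word>>21) & 0x7ff = 1884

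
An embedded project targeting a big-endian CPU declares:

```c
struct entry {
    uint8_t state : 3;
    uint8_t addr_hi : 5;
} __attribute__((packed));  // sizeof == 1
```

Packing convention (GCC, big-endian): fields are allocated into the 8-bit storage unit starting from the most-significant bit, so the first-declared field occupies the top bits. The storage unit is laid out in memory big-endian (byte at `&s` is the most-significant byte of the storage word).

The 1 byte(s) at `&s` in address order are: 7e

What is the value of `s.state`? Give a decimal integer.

[0]=0x7e (big-endian) → word 0x7e
state:3 @ bit 5 → (0x7e>>5)&0x7 = 0x3  ←
addr_hi:5 @ bit 0 → (0x7e>>0)&0x1f = 0x1e

3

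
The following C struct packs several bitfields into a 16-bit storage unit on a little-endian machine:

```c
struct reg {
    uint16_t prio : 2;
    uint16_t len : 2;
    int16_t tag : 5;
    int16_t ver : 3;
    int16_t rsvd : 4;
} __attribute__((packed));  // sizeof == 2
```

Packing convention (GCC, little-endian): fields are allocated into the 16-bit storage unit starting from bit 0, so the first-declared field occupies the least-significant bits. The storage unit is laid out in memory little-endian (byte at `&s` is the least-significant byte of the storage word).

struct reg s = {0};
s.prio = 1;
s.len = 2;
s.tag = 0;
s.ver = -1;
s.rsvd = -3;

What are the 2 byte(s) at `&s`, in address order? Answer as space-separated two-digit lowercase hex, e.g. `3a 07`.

09 de

prio (2b) val=1 bits=0x1 at bit 0: 0x0001
len (2b) val=2 bits=0x2 at bit 2: 0x0009
tag (5b) val=0 bits=0x0 at bit 4: 0x0009
ver (3b) val=-1 bits=0x7 at bit 9: 0x0e09
rsvd (4b) val=-3 bits=0xd at bit 12: 0xde09
word = 0xde09 → little-endian bytes:
  [0]=0x09  [1]=0xde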